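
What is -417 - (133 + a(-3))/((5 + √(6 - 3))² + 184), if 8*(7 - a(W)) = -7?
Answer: -37292827/89288 + 5635*√3/178576 ≈ -417.61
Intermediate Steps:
a(W) = 63/8 (a(W) = 7 - ⅛*(-7) = 7 + 7/8 = 63/8)
-417 - (133 + a(-3))/((5 + √(6 - 3))² + 184) = -417 - (133 + 63/8)/((5 + √(6 - 3))² + 184) = -417 - 1127/(8*((5 + √3)² + 184)) = -417 - 1127/(8*(184 + (5 + √3)²))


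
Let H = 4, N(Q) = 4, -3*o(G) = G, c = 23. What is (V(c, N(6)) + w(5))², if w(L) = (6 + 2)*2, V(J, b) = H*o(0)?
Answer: 256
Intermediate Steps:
o(G) = -G/3
V(J, b) = 0 (V(J, b) = 4*(-⅓*0) = 4*0 = 0)
w(L) = 16 (w(L) = 8*2 = 16)
(V(c, N(6)) + w(5))² = (0 + 16)² = 16² = 256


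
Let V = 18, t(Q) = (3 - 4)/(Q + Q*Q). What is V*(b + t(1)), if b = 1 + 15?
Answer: 279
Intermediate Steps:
t(Q) = -1/(Q + Q**2)
b = 16
V*(b + t(1)) = 18*(16 - 1/(1*(1 + 1))) = 18*(16 - 1*1/2) = 18*(16 - 1*1*1/2) = 18*(16 - 1/2) = 18*(31/2) = 279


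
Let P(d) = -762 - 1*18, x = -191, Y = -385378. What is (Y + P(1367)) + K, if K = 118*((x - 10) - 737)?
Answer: -496842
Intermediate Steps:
P(d) = -780 (P(d) = -762 - 18 = -780)
K = -110684 (K = 118*((-191 - 10) - 737) = 118*(-201 - 737) = 118*(-938) = -110684)
(Y + P(1367)) + K = (-385378 - 780) - 110684 = -386158 - 110684 = -496842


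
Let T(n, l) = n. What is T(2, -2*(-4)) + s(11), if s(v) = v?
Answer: 13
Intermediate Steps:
T(2, -2*(-4)) + s(11) = 2 + 11 = 13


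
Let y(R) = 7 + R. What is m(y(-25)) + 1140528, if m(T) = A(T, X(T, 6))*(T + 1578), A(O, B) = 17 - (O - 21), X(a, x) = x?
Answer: 1227888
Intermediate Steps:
A(O, B) = 38 - O (A(O, B) = 17 - (-21 + O) = 17 + (21 - O) = 38 - O)
m(T) = (38 - T)*(1578 + T) (m(T) = (38 - T)*(T + 1578) = (38 - T)*(1578 + T))
m(y(-25)) + 1140528 = -(-38 + (7 - 25))*(1578 + (7 - 25)) + 1140528 = -(-38 - 18)*(1578 - 18) + 1140528 = -1*(-56)*1560 + 1140528 = 87360 + 1140528 = 1227888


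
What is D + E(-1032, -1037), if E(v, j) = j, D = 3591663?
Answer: 3590626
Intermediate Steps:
D + E(-1032, -1037) = 3591663 - 1037 = 3590626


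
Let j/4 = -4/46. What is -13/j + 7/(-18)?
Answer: 2663/72 ≈ 36.986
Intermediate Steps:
j = -8/23 (j = 4*(-4/46) = 4*(-4*1/46) = 4*(-2/23) = -8/23 ≈ -0.34783)
-13/j + 7/(-18) = -13/(-8/23) + 7/(-18) = -13*(-23/8) + 7*(-1/18) = 299/8 - 7/18 = 2663/72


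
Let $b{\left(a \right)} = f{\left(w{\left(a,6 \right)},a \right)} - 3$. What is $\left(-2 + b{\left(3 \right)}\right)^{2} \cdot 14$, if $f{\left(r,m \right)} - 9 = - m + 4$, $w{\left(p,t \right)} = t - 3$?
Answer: $350$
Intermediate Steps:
$w{\left(p,t \right)} = -3 + t$
$f{\left(r,m \right)} = 13 - m$ ($f{\left(r,m \right)} = 9 - \left(-4 + m\right) = 13 - m$)
$b{\left(a \right)} = 10 - a$ ($b{\left(a \right)} = \left(13 - a\right) - 3 = 10 - a$)
$\left(-2 + b{\left(3 \right)}\right)^{2} \cdot 14 = \left(-2 + \left(10 - 3\right)\right)^{2} \cdot 14 = \left(-2 + 7\right)^{2} \cdot 14 = 5^{2} \cdot 14 = 25 \cdot 14 = 350$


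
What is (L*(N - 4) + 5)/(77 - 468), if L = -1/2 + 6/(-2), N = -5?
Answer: -73/782 ≈ -0.093350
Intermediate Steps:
L = -7/2 (L = -1*½ + 6*(-½) = -½ - 3 = -7/2 ≈ -3.5000)
(L*(N - 4) + 5)/(77 - 468) = (-7*(-5 - 4)/2 + 5)/(77 - 468) = (-7/2*(-9) + 5)/(-391) = (63/2 + 5)*(-1/391) = (73/2)*(-1/391) = -73/782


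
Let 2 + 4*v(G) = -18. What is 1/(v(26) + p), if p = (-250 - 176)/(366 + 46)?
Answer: -206/1243 ≈ -0.16573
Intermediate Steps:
v(G) = -5 (v(G) = -½ + (¼)*(-18) = -½ - 9/2 = -5)
p = -213/206 (p = -426/412 = -426*1/412 = -213/206 ≈ -1.0340)
1/(v(26) + p) = 1/(-5 - 213/206) = 1/(-1243/206) = -206/1243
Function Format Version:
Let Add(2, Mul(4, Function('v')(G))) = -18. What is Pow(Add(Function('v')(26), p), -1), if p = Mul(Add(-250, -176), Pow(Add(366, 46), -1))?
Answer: Rational(-206, 1243) ≈ -0.16573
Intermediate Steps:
Function('v')(G) = -5 (Function('v')(G) = Add(Rational(-1, 2), Mul(Rational(1, 4), -18)) = Add(Rational(-1, 2), Rational(-9, 2)) = -5)
p = Rational(-213, 206) (p = Mul(-426, Pow(412, -1)) = Mul(-426, Rational(1, 412)) = Rational(-213, 206) ≈ -1.0340)
Pow(Add(Function('v')(26), p), -1) = Pow(Add(-5, Rational(-213, 206)), -1) = Pow(Rational(-1243, 206), -1) = Rational(-206, 1243)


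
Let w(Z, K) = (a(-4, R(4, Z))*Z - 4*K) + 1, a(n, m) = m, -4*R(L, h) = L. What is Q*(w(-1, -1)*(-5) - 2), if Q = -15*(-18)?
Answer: -8640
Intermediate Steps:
Q = 270
R(L, h) = -L/4
w(Z, K) = 1 - Z - 4*K (w(Z, K) = ((-¼*4)*Z - 4*K) + 1 = (-Z - 4*K) + 1 = 1 - Z - 4*K)
Q*(w(-1, -1)*(-5) - 2) = 270*((1 - 1*(-1) - 4*(-1))*(-5) - 2) = 270*((1 + 1 + 4)*(-5) - 2) = 270*(6*(-5) - 2) = 270*(-30 - 2) = 270*(-32) = -8640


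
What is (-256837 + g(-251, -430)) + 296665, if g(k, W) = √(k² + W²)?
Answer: 39828 + √247901 ≈ 40326.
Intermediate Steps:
g(k, W) = √(W² + k²)
(-256837 + g(-251, -430)) + 296665 = (-256837 + √((-430)² + (-251)²)) + 296665 = (-256837 + √(184900 + 63001)) + 296665 = (-256837 + √247901) + 296665 = 39828 + √247901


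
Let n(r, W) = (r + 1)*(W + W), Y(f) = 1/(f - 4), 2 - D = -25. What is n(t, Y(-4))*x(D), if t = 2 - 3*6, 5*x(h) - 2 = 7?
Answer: 27/4 ≈ 6.7500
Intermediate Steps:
D = 27 (D = 2 - 1*(-25) = 2 + 25 = 27)
x(h) = 9/5 (x(h) = 2/5 + (1/5)*7 = 2/5 + 7/5 = 9/5)
t = -16 (t = 2 - 18 = -16)
Y(f) = 1/(-4 + f)
n(r, W) = 2*W*(1 + r) (n(r, W) = (1 + r)*(2*W) = 2*W*(1 + r))
n(t, Y(-4))*x(D) = (2*(1 - 16)/(-4 - 4))*(9/5) = (2*(-15)/(-8))*(9/5) = (2*(-1/8)*(-15))*(9/5) = (15/4)*(9/5) = 27/4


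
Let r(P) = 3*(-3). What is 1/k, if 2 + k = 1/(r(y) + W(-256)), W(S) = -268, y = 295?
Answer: -277/555 ≈ -0.49910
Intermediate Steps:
r(P) = -9
k = -555/277 (k = -2 + 1/(-9 - 268) = -2 + 1/(-277) = -2 - 1/277 = -555/277 ≈ -2.0036)
1/k = 1/(-555/277) = -277/555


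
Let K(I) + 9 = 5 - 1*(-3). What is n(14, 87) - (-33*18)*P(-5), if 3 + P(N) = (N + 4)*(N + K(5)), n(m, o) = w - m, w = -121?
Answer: 1647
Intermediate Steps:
n(m, o) = -121 - m
K(I) = -1 (K(I) = -9 + (5 - 1*(-3)) = -9 + (5 + 3) = -9 + 8 = -1)
P(N) = -3 + (-1 + N)*(4 + N) (P(N) = -3 + (N + 4)*(N - 1) = -3 + (4 + N)*(-1 + N) = -3 + (-1 + N)*(4 + N))
n(14, 87) - (-33*18)*P(-5) = (-121 - 1*14) - (-33*18)*(-7 + (-5)² + 3*(-5)) = (-121 - 14) - (-594)*(-7 + 25 - 15) = -135 - (-594)*3 = -135 - 1*(-1782) = -135 + 1782 = 1647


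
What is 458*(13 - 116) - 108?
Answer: -47282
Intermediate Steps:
458*(13 - 116) - 108 = 458*(-103) - 108 = -47174 - 108 = -47282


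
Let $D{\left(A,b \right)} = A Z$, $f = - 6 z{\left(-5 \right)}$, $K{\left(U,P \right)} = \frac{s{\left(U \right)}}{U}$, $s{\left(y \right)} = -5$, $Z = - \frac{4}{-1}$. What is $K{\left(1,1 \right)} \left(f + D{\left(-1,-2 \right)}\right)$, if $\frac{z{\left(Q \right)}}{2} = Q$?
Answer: $-280$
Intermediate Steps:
$Z = 4$ ($Z = \left(-4\right) \left(-1\right) = 4$)
$z{\left(Q \right)} = 2 Q$
$K{\left(U,P \right)} = - \frac{5}{U}$
$f = 60$ ($f = - 6 \cdot 2 \left(-5\right) = \left(-6\right) \left(-10\right) = 60$)
$D{\left(A,b \right)} = 4 A$ ($D{\left(A,b \right)} = A 4 = 4 A$)
$K{\left(1,1 \right)} \left(f + D{\left(-1,-2 \right)}\right) = - \frac{5}{1} \left(60 + 4 \left(-1\right)\right) = \left(-5\right) 1 \left(60 - 4\right) = \left(-5\right) 56 = -280$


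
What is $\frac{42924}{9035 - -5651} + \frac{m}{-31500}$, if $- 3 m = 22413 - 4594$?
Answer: $\frac{308429131}{99130500} \approx 3.1113$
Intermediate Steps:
$m = - \frac{17819}{3}$ ($m = - \frac{22413 - 4594}{3} = \left(- \frac{1}{3}\right) 17819 = - \frac{17819}{3} \approx -5939.7$)
$\frac{42924}{9035 - -5651} + \frac{m}{-31500} = \frac{42924}{9035 - -5651} - \frac{17819}{3 \left(-31500\right)} = \frac{42924}{9035 + 5651} - - \frac{17819}{94500} = \frac{42924}{14686} + \frac{17819}{94500} = 42924 \cdot \frac{1}{14686} + \frac{17819}{94500} = \frac{3066}{1049} + \frac{17819}{94500} = \frac{308429131}{99130500}$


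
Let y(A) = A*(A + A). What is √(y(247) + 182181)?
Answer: √304199 ≈ 551.54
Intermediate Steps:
y(A) = 2*A² (y(A) = A*(2*A) = 2*A²)
√(y(247) + 182181) = √(2*247² + 182181) = √(2*61009 + 182181) = √(122018 + 182181) = √304199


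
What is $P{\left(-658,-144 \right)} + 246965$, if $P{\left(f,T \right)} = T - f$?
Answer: $247479$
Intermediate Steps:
$P{\left(-658,-144 \right)} + 246965 = \left(-144 - -658\right) + 246965 = \left(-144 + 658\right) + 246965 = 514 + 246965 = 247479$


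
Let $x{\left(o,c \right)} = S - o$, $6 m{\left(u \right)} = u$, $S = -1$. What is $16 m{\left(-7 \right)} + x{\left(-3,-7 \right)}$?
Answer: $- \frac{50}{3} \approx -16.667$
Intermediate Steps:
$m{\left(u \right)} = \frac{u}{6}$
$x{\left(o,c \right)} = -1 - o$
$16 m{\left(-7 \right)} + x{\left(-3,-7 \right)} = 16 \cdot \frac{1}{6} \left(-7\right) - -2 = 16 \left(- \frac{7}{6}\right) + \left(-1 + 3\right) = - \frac{56}{3} + 2 = - \frac{50}{3}$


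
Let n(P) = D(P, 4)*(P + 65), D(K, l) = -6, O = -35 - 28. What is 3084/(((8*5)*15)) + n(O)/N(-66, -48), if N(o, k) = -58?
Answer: 7753/1450 ≈ 5.3469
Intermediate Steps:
O = -63
n(P) = -390 - 6*P (n(P) = -6*(P + 65) = -6*(65 + P) = -390 - 6*P)
3084/(((8*5)*15)) + n(O)/N(-66, -48) = 3084/(((8*5)*15)) + (-390 - 6*(-63))/(-58) = 3084/((40*15)) + (-390 + 378)*(-1/58) = 3084/600 - 12*(-1/58) = 3084*(1/600) + 6/29 = 257/50 + 6/29 = 7753/1450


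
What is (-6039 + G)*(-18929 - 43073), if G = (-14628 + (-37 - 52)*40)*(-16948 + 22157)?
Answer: 5874524016662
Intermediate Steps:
G = -94741292 (G = (-14628 - 89*40)*5209 = (-14628 - 3560)*5209 = -18188*5209 = -94741292)
(-6039 + G)*(-18929 - 43073) = (-6039 - 94741292)*(-18929 - 43073) = -94747331*(-62002) = 5874524016662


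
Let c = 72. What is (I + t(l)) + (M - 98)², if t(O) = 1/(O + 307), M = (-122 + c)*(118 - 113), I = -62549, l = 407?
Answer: 41808271/714 ≈ 58555.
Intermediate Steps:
M = -250 (M = (-122 + 72)*(118 - 113) = -50*5 = -250)
t(O) = 1/(307 + O)
(I + t(l)) + (M - 98)² = (-62549 + 1/(307 + 407)) + (-250 - 98)² = (-62549 + 1/714) + (-348)² = (-62549 + 1/714) + 121104 = -44659985/714 + 121104 = 41808271/714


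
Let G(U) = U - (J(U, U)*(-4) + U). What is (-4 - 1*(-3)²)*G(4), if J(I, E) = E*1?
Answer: -208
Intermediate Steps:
J(I, E) = E
G(U) = 4*U (G(U) = U - (U*(-4) + U) = U - (-4*U + U) = U - (-3)*U = U + 3*U = 4*U)
(-4 - 1*(-3)²)*G(4) = (-4 - 1*(-3)²)*(4*4) = (-4 - 1*9)*16 = (-4 - 9)*16 = -13*16 = -208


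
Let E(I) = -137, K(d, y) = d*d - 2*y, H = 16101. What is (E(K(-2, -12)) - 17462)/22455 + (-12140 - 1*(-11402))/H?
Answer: -33325921/40171995 ≈ -0.82958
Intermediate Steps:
K(d, y) = d² - 2*y
(E(K(-2, -12)) - 17462)/22455 + (-12140 - 1*(-11402))/H = (-137 - 17462)/22455 + (-12140 - 1*(-11402))/16101 = -17599*1/22455 + (-12140 + 11402)*(1/16101) = -17599/22455 - 738*1/16101 = -17599/22455 - 82/1789 = -33325921/40171995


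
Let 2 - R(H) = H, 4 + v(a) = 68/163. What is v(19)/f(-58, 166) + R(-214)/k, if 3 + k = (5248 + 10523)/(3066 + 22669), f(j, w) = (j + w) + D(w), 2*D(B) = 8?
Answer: -704976389/7788466 ≈ -90.515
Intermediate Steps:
D(B) = 4 (D(B) = (½)*8 = 4)
v(a) = -584/163 (v(a) = -4 + 68/163 = -584/163)
R(H) = 2 - H
f(j, w) = 4 + j + w (f(j, w) = (j + w) + 4 = 4 + j + w)
k = -61434/25735 (k = -3 + (5248 + 10523)/(3066 + 22669) = -3 + 15771/25735 = -61434/25735 ≈ -2.3872)
v(19)/f(-58, 166) + R(-214)/k = -584/(163*(4 - 58 + 166)) + (2 - 1*(-214))/(-61434/25735) = -584/163/112 + (2 + 214)*(-25735/61434) = -584/163*1/112 + 216*(-25735/61434) = -73/2282 - 308820/3413 = -704976389/7788466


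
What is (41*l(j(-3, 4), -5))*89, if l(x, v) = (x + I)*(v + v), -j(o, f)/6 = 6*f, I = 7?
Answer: 4999130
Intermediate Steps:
j(o, f) = -36*f
l(x, v) = 2*v*(7 + x) (l(x, v) = (x + 7)*(v + v) = (7 + x)*(2*v) = 2*v*(7 + x))
(41*l(j(-3, 4), -5))*89 = (41*(2*(-5)*(7 - 36*4)))*89 = (41*(2*(-5)*(7 - 144)))*89 = (41*(2*(-5)*(-137)))*89 = (41*1370)*89 = 56170*89 = 4999130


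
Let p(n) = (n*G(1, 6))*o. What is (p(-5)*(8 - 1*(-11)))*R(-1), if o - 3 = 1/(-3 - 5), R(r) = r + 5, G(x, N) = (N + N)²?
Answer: -157320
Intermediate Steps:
G(x, N) = 4*N² (G(x, N) = (2*N)² = 4*N²)
R(r) = 5 + r
o = 23/8 (o = 3 + 1/(-3 - 5) = 3 + 1/(-8) = 3 - ⅛ = 23/8 ≈ 2.8750)
p(n) = 414*n (p(n) = (n*(4*6²))*(23/8) = (n*(4*36))*(23/8) = (n*144)*(23/8) = (144*n)*(23/8) = 414*n)
(p(-5)*(8 - 1*(-11)))*R(-1) = ((414*(-5))*(8 - 1*(-11)))*(5 - 1) = -2070*(8 + 11)*4 = -2070*19*4 = -39330*4 = -157320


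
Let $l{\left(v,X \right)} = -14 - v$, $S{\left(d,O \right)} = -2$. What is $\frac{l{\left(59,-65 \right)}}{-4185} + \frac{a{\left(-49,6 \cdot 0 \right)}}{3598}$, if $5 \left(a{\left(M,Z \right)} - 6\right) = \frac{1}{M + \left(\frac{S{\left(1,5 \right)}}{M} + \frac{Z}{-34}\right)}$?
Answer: $\frac{690304823}{36123254370} \approx 0.01911$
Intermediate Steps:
$a{\left(M,Z \right)} = 6 + \frac{1}{5 \left(M - \frac{2}{M} - \frac{Z}{34}\right)}$ ($a{\left(M,Z \right)} = 6 + \frac{1}{5 \left(M + \left(- \frac{2}{M} + \frac{Z}{-34}\right)\right)} = 6 + \frac{1}{5 \left(M + \left(- \frac{2}{M} + Z \left(- \frac{1}{34}\right)\right)\right)} = 6 + \frac{1}{5 \left(M - \left(\frac{2}{M} + \frac{Z}{34}\right)\right)} = 6 + \frac{1}{5 \left(M - \frac{2}{M} - \frac{Z}{34}\right)}$)
$\frac{l{\left(59,-65 \right)}}{-4185} + \frac{a{\left(-49,6 \cdot 0 \right)}}{3598} = \frac{-14 - 59}{-4185} + \frac{\frac{2}{5} \frac{1}{68 - 34 \left(-49\right)^{2} - 49 \cdot 6 \cdot 0} \left(1020 - 510 \left(-49\right)^{2} - -833 + 15 \left(-49\right) 6 \cdot 0\right)}{3598} = \left(-14 - 59\right) \left(- \frac{1}{4185}\right) + \frac{2 \left(1020 - 1224510 + 833 + 15 \left(-49\right) 0\right)}{5 \left(68 - 81634 - 0\right)} \frac{1}{3598} = \left(-73\right) \left(- \frac{1}{4185}\right) + \frac{2 \left(1020 - 1224510 + 833 + 0\right)}{5 \left(68 - 81634 + 0\right)} \frac{1}{3598} = \frac{73}{4185} + \frac{2}{5} \frac{1}{-81566} \left(-1222657\right) \frac{1}{3598} = \frac{73}{4185} + \frac{2}{5} \left(- \frac{1}{81566}\right) \left(-1222657\right) \frac{1}{3598} = \frac{73}{4185} + \frac{71921}{11995} \cdot \frac{1}{3598} = \frac{73}{4185} + \frac{71921}{43158010} = \frac{690304823}{36123254370}$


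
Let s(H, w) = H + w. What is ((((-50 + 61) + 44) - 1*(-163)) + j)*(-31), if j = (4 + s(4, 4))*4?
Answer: -8246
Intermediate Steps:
j = 48 (j = (4 + (4 + 4))*4 = (4 + 8)*4 = 12*4 = 48)
((((-50 + 61) + 44) - 1*(-163)) + j)*(-31) = ((((-50 + 61) + 44) - 1*(-163)) + 48)*(-31) = (((11 + 44) + 163) + 48)*(-31) = ((55 + 163) + 48)*(-31) = (218 + 48)*(-31) = 266*(-31) = -8246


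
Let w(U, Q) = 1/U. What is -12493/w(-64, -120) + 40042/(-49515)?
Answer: 39589777238/49515 ≈ 7.9955e+5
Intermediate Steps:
-12493/w(-64, -120) + 40042/(-49515) = -12493/(1/(-64)) + 40042/(-49515) = -12493/(-1/64) + 40042*(-1/49515) = -12493*(-64) - 40042/49515 = 799552 - 40042/49515 = 39589777238/49515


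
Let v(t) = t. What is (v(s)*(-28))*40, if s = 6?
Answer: -6720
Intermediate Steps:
(v(s)*(-28))*40 = (6*(-28))*40 = -168*40 = -6720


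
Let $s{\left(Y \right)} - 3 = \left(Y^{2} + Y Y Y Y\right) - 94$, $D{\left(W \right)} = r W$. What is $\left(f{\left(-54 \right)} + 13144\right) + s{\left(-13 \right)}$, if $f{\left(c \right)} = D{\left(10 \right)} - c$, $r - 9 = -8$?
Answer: $41847$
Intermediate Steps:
$r = 1$ ($r = 9 - 8 = 1$)
$D{\left(W \right)} = W$ ($D{\left(W \right)} = 1 W = W$)
$f{\left(c \right)} = 10 - c$
$s{\left(Y \right)} = -91 + Y^{2} + Y^{4}$ ($s{\left(Y \right)} = 3 - \left(94 - Y^{2} - Y Y Y Y\right) = 3 - \left(94 - Y^{2} - Y^{2} Y Y\right) = 3 - \left(94 - Y^{2} - Y^{3} Y\right) = 3 - \left(94 - Y^{2} - Y^{4}\right) = 3 + \left(-94 + Y^{2} + Y^{4}\right) = -91 + Y^{2} + Y^{4}$)
$\left(f{\left(-54 \right)} + 13144\right) + s{\left(-13 \right)} = \left(\left(10 - -54\right) + 13144\right) + \left(-91 + \left(-13\right)^{2} + \left(-13\right)^{4}\right) = \left(\left(10 + 54\right) + 13144\right) + \left(-91 + 169 + 28561\right) = \left(64 + 13144\right) + 28639 = 13208 + 28639 = 41847$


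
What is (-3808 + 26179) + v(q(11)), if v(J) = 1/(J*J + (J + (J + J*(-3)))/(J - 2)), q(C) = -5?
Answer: 3803077/170 ≈ 22371.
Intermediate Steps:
v(J) = 1/(J² - J/(-2 + J)) (v(J) = 1/(J² + (J + (J - 3*J))/(-2 + J)) = 1/(J² + (J - 2*J)/(-2 + J)) = 1/(J² + (-J)/(-2 + J)) = 1/(J² - J/(-2 + J)))
(-3808 + 26179) + v(q(11)) = (-3808 + 26179) + (2 - 1*(-5))/((-5)*(1 - 1*(-5)² + 2*(-5))) = 22371 - (2 + 5)/(5*(1 - 1*25 - 10)) = 22371 - ⅕*7/(1 - 25 - 10) = 22371 - ⅕*7/(-34) = 22371 - ⅕*(-1/34)*7 = 22371 + 7/170 = 3803077/170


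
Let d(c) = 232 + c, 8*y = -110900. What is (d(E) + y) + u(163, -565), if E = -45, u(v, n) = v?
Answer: -27025/2 ≈ -13513.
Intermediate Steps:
y = -27725/2 (y = (1/8)*(-110900) = -27725/2 ≈ -13863.)
(d(E) + y) + u(163, -565) = ((232 - 45) - 27725/2) + 163 = (187 - 27725/2) + 163 = -27351/2 + 163 = -27025/2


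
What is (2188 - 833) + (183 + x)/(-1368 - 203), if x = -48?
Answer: 2128570/1571 ≈ 1354.9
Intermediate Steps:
(2188 - 833) + (183 + x)/(-1368 - 203) = (2188 - 833) + (183 - 48)/(-1368 - 203) = 1355 + 135/(-1571) = 1355 + 135*(-1/1571) = 1355 - 135/1571 = 2128570/1571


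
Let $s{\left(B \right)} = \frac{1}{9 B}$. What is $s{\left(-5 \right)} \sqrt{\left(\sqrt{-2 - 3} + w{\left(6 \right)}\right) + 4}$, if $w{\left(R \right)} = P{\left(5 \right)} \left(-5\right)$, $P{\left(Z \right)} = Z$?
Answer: $- \frac{\sqrt{-21 + i \sqrt{5}}}{45} \approx -0.005414 - 0.10198 i$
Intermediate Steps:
$s{\left(B \right)} = \frac{1}{9 B}$
$w{\left(R \right)} = -25$ ($w{\left(R \right)} = 5 \left(-5\right) = -25$)
$s{\left(-5 \right)} \sqrt{\left(\sqrt{-2 - 3} + w{\left(6 \right)}\right) + 4} = \frac{1}{9 \left(-5\right)} \sqrt{\left(\sqrt{-2 - 3} - 25\right) + 4} = \frac{1}{9} \left(- \frac{1}{5}\right) \sqrt{\left(\sqrt{-5} - 25\right) + 4} = - \frac{\sqrt{\left(i \sqrt{5} - 25\right) + 4}}{45} = - \frac{\sqrt{\left(-25 + i \sqrt{5}\right) + 4}}{45} = - \frac{\sqrt{-21 + i \sqrt{5}}}{45}$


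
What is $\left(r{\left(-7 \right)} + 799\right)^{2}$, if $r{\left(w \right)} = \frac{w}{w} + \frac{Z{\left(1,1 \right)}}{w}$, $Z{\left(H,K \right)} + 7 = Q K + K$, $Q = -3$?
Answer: $\frac{31460881}{49} \approx 6.4206 \cdot 10^{5}$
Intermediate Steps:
$Z{\left(H,K \right)} = -7 - 2 K$ ($Z{\left(H,K \right)} = -7 + \left(- 3 K + K\right) = -7 - 2 K$)
$r{\left(w \right)} = 1 - \frac{9}{w}$ ($r{\left(w \right)} = \frac{w}{w} + \frac{-7 - 2}{w} = 1 + \frac{-7 - 2}{w} = 1 - \frac{9}{w}$)
$\left(r{\left(-7 \right)} + 799\right)^{2} = \left(\frac{-9 - 7}{-7} + 799\right)^{2} = \left(\left(- \frac{1}{7}\right) \left(-16\right) + 799\right)^{2} = \left(\frac{16}{7} + 799\right)^{2} = \left(\frac{5609}{7}\right)^{2} = \frac{31460881}{49}$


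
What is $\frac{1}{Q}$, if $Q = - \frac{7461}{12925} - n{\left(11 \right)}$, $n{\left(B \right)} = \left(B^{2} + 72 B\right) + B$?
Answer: $- \frac{12925}{11950161} \approx -0.0010816$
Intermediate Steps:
$n{\left(B \right)} = B^{2} + 73 B$
$Q = - \frac{11950161}{12925}$ ($Q = - \frac{7461}{12925} - 11 \left(73 + 11\right) = \left(-7461\right) \frac{1}{12925} - 11 \cdot 84 = - \frac{7461}{12925} - 924 = - \frac{11950161}{12925} \approx -924.58$)
$\frac{1}{Q} = \frac{1}{- \frac{11950161}{12925}} = - \frac{12925}{11950161}$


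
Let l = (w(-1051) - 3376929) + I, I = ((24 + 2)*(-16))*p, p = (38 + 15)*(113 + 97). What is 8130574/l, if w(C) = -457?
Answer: -4065287/4003733 ≈ -1.0154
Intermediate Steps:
p = 11130 (p = 53*210 = 11130)
I = -4630080 (I = ((24 + 2)*(-16))*11130 = (26*(-16))*11130 = -416*11130 = -4630080)
l = -8007466 (l = (-457 - 3376929) - 4630080 = -3377386 - 4630080 = -8007466)
8130574/l = 8130574/(-8007466) = 8130574*(-1/8007466) = -4065287/4003733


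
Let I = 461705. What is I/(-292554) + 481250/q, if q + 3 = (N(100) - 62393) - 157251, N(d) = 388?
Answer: -242024589095/64145097486 ≈ -3.7731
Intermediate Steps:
q = -219259 (q = -3 + ((388 - 62393) - 157251) = -3 + (-62005 - 157251) = -3 - 219256 = -219259)
I/(-292554) + 481250/q = 461705/(-292554) + 481250/(-219259) = 461705*(-1/292554) + 481250*(-1/219259) = -461705/292554 - 481250/219259 = -242024589095/64145097486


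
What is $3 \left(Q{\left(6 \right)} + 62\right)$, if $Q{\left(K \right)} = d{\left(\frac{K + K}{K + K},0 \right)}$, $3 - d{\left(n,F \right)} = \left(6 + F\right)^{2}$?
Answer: $87$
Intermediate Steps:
$d{\left(n,F \right)} = 3 - \left(6 + F\right)^{2}$
$Q{\left(K \right)} = -33$ ($Q{\left(K \right)} = 3 - \left(6 + 0\right)^{2} = 3 - 6^{2} = 3 - 36 = -33$)
$3 \left(Q{\left(6 \right)} + 62\right) = 3 \left(-33 + 62\right) = 3 \cdot 29 = 87$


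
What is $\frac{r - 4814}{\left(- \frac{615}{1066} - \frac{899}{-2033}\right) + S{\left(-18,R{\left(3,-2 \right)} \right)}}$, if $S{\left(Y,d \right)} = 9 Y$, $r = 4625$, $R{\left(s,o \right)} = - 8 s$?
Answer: $\frac{9990162}{8570117} \approx 1.1657$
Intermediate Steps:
$\frac{r - 4814}{\left(- \frac{615}{1066} - \frac{899}{-2033}\right) + S{\left(-18,R{\left(3,-2 \right)} \right)}} = \frac{4625 - 4814}{\left(- \frac{615}{1066} - \frac{899}{-2033}\right) + 9 \left(-18\right)} = - \frac{189}{\left(\left(-615\right) \frac{1}{1066} - - \frac{899}{2033}\right) - 162} = - \frac{189}{\left(- \frac{15}{26} + \frac{899}{2033}\right) - 162} = - \frac{189}{- \frac{7121}{52858} - 162} = - \frac{189}{- \frac{8570117}{52858}} = \left(-189\right) \left(- \frac{52858}{8570117}\right) = \frac{9990162}{8570117}$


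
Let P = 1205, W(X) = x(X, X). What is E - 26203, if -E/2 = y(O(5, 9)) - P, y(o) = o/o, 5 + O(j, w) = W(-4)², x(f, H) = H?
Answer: -23795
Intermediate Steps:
W(X) = X
O(j, w) = 11 (O(j, w) = -5 + (-4)² = -5 + 16 = 11)
y(o) = 1
E = 2408 (E = -2*(1 - 1*1205) = -2*(1 - 1205) = -2*(-1204) = 2408)
E - 26203 = 2408 - 26203 = -23795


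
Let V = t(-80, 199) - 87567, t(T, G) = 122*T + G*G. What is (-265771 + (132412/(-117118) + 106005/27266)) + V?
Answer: -516513453625919/1596669694 ≈ -3.2349e+5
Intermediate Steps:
t(T, G) = G**2 + 122*T (t(T, G) = 122*T + G**2 = G**2 + 122*T)
V = -57726 (V = (199**2 + 122*(-80)) - 87567 = (39601 - 9760) - 87567 = 29841 - 87567 = -57726)
(-265771 + (132412/(-117118) + 106005/27266)) + V = (-265771 + (132412/(-117118) + 106005/27266)) - 57726 = (-265771 + (132412*(-1/117118) + 106005*(1/27266))) - 57726 = (-265771 + (-66206/58559 + 106005/27266)) - 57726 = (-265771 + 4402373999/1596669694) - 57726 = -424344098870075/1596669694 - 57726 = -516513453625919/1596669694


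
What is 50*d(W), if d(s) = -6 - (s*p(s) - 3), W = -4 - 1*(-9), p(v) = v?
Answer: -1400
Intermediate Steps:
W = 5 (W = -4 + 9 = 5)
d(s) = -3 - s² (d(s) = -6 - (s*s - 3) = -6 - (s² - 3) = -6 - (-3 + s²) = -6 + (3 - s²) = -3 - s²)
50*d(W) = 50*(-3 - 1*5²) = 50*(-3 - 1*25) = 50*(-3 - 25) = 50*(-28) = -1400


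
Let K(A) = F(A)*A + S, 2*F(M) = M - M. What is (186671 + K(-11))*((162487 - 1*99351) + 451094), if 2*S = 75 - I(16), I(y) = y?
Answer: 96006998115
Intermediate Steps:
F(M) = 0 (F(M) = (M - M)/2 = (½)*0 = 0)
S = 59/2 (S = (75 - 1*16)/2 = (75 - 16)/2 = (½)*59 = 59/2 ≈ 29.500)
K(A) = 59/2 (K(A) = 0*A + 59/2 = 0 + 59/2 = 59/2)
(186671 + K(-11))*((162487 - 1*99351) + 451094) = (186671 + 59/2)*((162487 - 1*99351) + 451094) = 373401*((162487 - 99351) + 451094)/2 = 373401*(63136 + 451094)/2 = (373401/2)*514230 = 96006998115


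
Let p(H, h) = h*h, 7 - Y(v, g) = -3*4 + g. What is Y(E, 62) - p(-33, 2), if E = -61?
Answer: -47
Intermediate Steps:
Y(v, g) = 19 - g (Y(v, g) = 7 - (-3*4 + g) = 7 - (-12 + g) = 7 + (12 - g) = 19 - g)
p(H, h) = h**2
Y(E, 62) - p(-33, 2) = (19 - 1*62) - 1*2**2 = (19 - 62) - 1*4 = -43 - 4 = -47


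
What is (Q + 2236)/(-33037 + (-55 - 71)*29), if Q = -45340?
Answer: 43104/36691 ≈ 1.1748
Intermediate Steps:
(Q + 2236)/(-33037 + (-55 - 71)*29) = (-45340 + 2236)/(-33037 + (-55 - 71)*29) = -43104/(-33037 - 126*29) = -43104/(-33037 - 3654) = -43104/(-36691) = -43104*(-1/36691) = 43104/36691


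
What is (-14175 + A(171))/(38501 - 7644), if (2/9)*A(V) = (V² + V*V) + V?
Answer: 499527/61714 ≈ 8.0942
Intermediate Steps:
A(V) = 9*V² + 9*V/2 (A(V) = 9*((V² + V*V) + V)/2 = 9*((V² + V²) + V)/2 = 9*(2*V² + V)/2 = 9*(V + 2*V²)/2 = 9*V² + 9*V/2)
(-14175 + A(171))/(38501 - 7644) = (-14175 + (9/2)*171*(1 + 2*171))/(38501 - 7644) = (-14175 + (9/2)*171*(1 + 342))/30857 = (-14175 + (9/2)*171*343)*(1/30857) = (-14175 + 527877/2)*(1/30857) = (499527/2)*(1/30857) = 499527/61714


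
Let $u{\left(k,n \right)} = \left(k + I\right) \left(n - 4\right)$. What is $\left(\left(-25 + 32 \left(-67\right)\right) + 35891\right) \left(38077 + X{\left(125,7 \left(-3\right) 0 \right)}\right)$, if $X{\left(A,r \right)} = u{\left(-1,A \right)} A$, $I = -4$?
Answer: $-1266193656$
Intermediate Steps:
$u{\left(k,n \right)} = \left(-4 + k\right) \left(-4 + n\right)$ ($u{\left(k,n \right)} = \left(k - 4\right) \left(n - 4\right) = \left(-4 + k\right) \left(-4 + n\right)$)
$X{\left(A,r \right)} = A \left(20 - 5 A\right)$ ($X{\left(A,r \right)} = \left(16 - -4 - 4 A - A\right) A = \left(16 + 4 - 4 A - A\right) A = \left(20 - 5 A\right) A = A \left(20 - 5 A\right)$)
$\left(\left(-25 + 32 \left(-67\right)\right) + 35891\right) \left(38077 + X{\left(125,7 \left(-3\right) 0 \right)}\right) = \left(\left(-25 + 32 \left(-67\right)\right) + 35891\right) \left(38077 + 5 \cdot 125 \left(4 - 125\right)\right) = \left(\left(-25 - 2144\right) + 35891\right) \left(38077 + 5 \cdot 125 \left(4 - 125\right)\right) = \left(-2169 + 35891\right) \left(38077 + 5 \cdot 125 \left(-121\right)\right) = 33722 \left(38077 - 75625\right) = 33722 \left(-37548\right) = -1266193656$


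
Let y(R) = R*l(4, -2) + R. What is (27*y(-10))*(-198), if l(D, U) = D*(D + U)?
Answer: 481140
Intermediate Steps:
y(R) = 9*R (y(R) = R*(4*(4 - 2)) + R = R*(4*2) + R = R*8 + R = 8*R + R = 9*R)
(27*y(-10))*(-198) = (27*(9*(-10)))*(-198) = (27*(-90))*(-198) = -2430*(-198) = 481140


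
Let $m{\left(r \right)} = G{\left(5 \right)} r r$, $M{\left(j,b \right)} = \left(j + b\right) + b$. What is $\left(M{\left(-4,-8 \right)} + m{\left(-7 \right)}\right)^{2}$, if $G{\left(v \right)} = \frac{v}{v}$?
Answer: $841$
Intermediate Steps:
$M{\left(j,b \right)} = j + 2 b$ ($M{\left(j,b \right)} = \left(b + j\right) + b = j + 2 b$)
$G{\left(v \right)} = 1$
$m{\left(r \right)} = r^{2}$ ($m{\left(r \right)} = 1 r r = r r = r^{2}$)
$\left(M{\left(-4,-8 \right)} + m{\left(-7 \right)}\right)^{2} = \left(\left(-4 + 2 \left(-8\right)\right) + \left(-7\right)^{2}\right)^{2} = \left(\left(-4 - 16\right) + 49\right)^{2} = \left(-20 + 49\right)^{2} = 29^{2} = 841$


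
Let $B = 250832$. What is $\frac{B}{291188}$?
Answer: $\frac{62708}{72797} \approx 0.86141$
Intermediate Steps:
$\frac{B}{291188} = \frac{250832}{291188} = 250832 \cdot \frac{1}{291188} = \frac{62708}{72797}$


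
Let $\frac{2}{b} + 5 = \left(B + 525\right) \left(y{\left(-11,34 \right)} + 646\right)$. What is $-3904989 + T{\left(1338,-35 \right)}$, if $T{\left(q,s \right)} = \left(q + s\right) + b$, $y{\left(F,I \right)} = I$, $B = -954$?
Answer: $- \frac{1138802798352}{291725} \approx -3.9037 \cdot 10^{6}$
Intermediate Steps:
$b = - \frac{2}{291725}$ ($b = \frac{2}{-5 + \left(-954 + 525\right) \left(34 + 646\right)} = \frac{2}{-5 - 291720} = \frac{2}{-291725} = 2 \left(- \frac{1}{291725}\right) = - \frac{2}{291725} \approx -6.8558 \cdot 10^{-6}$)
$T{\left(q,s \right)} = - \frac{2}{291725} + q + s$ ($T{\left(q,s \right)} = \left(q + s\right) - \frac{2}{291725} = - \frac{2}{291725} + q + s$)
$-3904989 + T{\left(1338,-35 \right)} = -3904989 - - \frac{380117673}{291725} = -3904989 + \frac{380117673}{291725} = - \frac{1138802798352}{291725}$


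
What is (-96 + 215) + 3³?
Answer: 146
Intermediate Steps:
(-96 + 215) + 3³ = 119 + 27 = 146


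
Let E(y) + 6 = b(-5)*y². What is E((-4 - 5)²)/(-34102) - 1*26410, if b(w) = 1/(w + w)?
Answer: -9006331579/341020 ≈ -26410.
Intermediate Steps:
b(w) = 1/(2*w)
E(y) = -6 - y²/10 (E(y) = -6 + ((½)/(-5))*y² = -6 + ((½)*(-⅕))*y² = -6 - y²/10)
E((-4 - 5)²)/(-34102) - 1*26410 = (-6 - (-4 - 5)⁴/10)/(-34102) - 1*26410 = (-6 - ((-9)²)²/10)*(-1/34102) - 26410 = (-6 - ⅒*81²)*(-1/34102) - 26410 = (-6 - ⅒*6561)*(-1/34102) - 26410 = (-6 - 6561/10)*(-1/34102) - 26410 = -6621/10*(-1/34102) - 26410 = 6621/341020 - 26410 = -9006331579/341020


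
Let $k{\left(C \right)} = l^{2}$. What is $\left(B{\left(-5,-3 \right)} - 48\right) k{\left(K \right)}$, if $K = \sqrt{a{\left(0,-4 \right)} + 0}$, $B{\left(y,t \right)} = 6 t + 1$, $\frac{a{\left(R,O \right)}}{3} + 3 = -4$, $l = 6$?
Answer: $-2340$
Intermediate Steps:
$a{\left(R,O \right)} = -21$ ($a{\left(R,O \right)} = -9 + 3 \left(-4\right) = -9 - 12 = -21$)
$B{\left(y,t \right)} = 1 + 6 t$
$K = i \sqrt{21}$ ($K = \sqrt{-21 + 0} = \sqrt{-21} = i \sqrt{21} \approx 4.5826 i$)
$k{\left(C \right)} = 36$ ($k{\left(C \right)} = 6^{2} = 36$)
$\left(B{\left(-5,-3 \right)} - 48\right) k{\left(K \right)} = \left(\left(1 + 6 \left(-3\right)\right) - 48\right) 36 = \left(\left(1 - 18\right) - 48\right) 36 = \left(-17 - 48\right) 36 = \left(-65\right) 36 = -2340$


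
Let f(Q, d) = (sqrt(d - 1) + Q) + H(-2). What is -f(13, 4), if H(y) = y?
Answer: -11 - sqrt(3) ≈ -12.732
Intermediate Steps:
f(Q, d) = -2 + Q + sqrt(-1 + d) (f(Q, d) = (sqrt(d - 1) + Q) - 2 = (sqrt(-1 + d) + Q) - 2 = (Q + sqrt(-1 + d)) - 2 = -2 + Q + sqrt(-1 + d))
-f(13, 4) = -(-2 + 13 + sqrt(-1 + 4)) = -(-2 + 13 + sqrt(3)) = -(11 + sqrt(3)) = -11 - sqrt(3)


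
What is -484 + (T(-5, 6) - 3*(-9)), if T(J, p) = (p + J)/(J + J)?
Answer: -4571/10 ≈ -457.10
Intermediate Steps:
T(J, p) = (J + p)/(2*J) (T(J, p) = (J + p)/((2*J)) = (J + p)*(1/(2*J)) = (J + p)/(2*J))
-484 + (T(-5, 6) - 3*(-9)) = -484 + ((½)*(-5 + 6)/(-5) - 3*(-9)) = -484 + ((½)*(-⅕)*1 + 27) = -484 + (-⅒ + 27) = -484 + 269/10 = -4571/10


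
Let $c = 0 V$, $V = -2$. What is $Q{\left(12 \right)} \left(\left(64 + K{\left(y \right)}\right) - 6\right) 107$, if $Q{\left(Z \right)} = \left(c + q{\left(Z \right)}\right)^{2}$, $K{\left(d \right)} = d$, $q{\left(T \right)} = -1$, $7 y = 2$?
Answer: $\frac{43656}{7} \approx 6236.6$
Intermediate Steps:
$y = \frac{2}{7}$ ($y = \frac{1}{7} \cdot 2 = \frac{2}{7} \approx 0.28571$)
$c = 0$ ($c = 0 \left(-2\right) = 0$)
$Q{\left(Z \right)} = 1$ ($Q{\left(Z \right)} = \left(0 - 1\right)^{2} = \left(-1\right)^{2} = 1$)
$Q{\left(12 \right)} \left(\left(64 + K{\left(y \right)}\right) - 6\right) 107 = 1 \left(\left(64 + \frac{2}{7}\right) - 6\right) 107 = 1 \left(\frac{450}{7} - 6\right) 107 = 1 \cdot \frac{408}{7} \cdot 107 = \frac{408}{7} \cdot 107 = \frac{43656}{7}$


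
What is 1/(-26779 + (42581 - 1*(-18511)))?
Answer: 1/34313 ≈ 2.9143e-5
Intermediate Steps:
1/(-26779 + (42581 - 1*(-18511))) = 1/(-26779 + (42581 + 18511)) = 1/(-26779 + 61092) = 1/34313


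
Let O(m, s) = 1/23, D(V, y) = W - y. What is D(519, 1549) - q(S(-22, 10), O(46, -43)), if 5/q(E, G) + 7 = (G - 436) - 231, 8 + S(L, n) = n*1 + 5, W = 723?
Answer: -12803711/15501 ≈ -825.99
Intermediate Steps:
D(V, y) = 723 - y
O(m, s) = 1/23
S(L, n) = -3 + n (S(L, n) = -8 + (n*1 + 5) = -8 + (n + 5) = -8 + (5 + n) = -3 + n)
q(E, G) = 5/(-674 + G) (q(E, G) = 5/(-7 + ((G - 436) - 231)) = 5/(-7 + ((-436 + G) - 231)) = 5/(-7 + (-667 + G)) = 5/(-674 + G))
D(519, 1549) - q(S(-22, 10), O(46, -43)) = (723 - 1*1549) - 5/(-674 + 1/23) = (723 - 1549) - 5/(-15501/23) = -826 - 5*(-23)/15501 = -826 - 1*(-115/15501) = -826 + 115/15501 = -12803711/15501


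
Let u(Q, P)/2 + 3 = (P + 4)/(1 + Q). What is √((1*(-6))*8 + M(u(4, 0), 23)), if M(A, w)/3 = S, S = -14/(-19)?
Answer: I*√16530/19 ≈ 6.7668*I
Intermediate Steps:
S = 14/19 (S = -14*(-1/19) = 14/19 ≈ 0.73684)
u(Q, P) = -6 + 2*(4 + P)/(1 + Q) (u(Q, P) = -6 + 2*((P + 4)/(1 + Q)) = -6 + 2*((4 + P)/(1 + Q)) = -6 + 2*(4 + P)/(1 + Q))
M(A, w) = 42/19 (M(A, w) = 3*(14/19) = 42/19)
√((1*(-6))*8 + M(u(4, 0), 23)) = √((1*(-6))*8 + 42/19) = √(-6*8 + 42/19) = √(-48 + 42/19) = √(-870/19) = I*√16530/19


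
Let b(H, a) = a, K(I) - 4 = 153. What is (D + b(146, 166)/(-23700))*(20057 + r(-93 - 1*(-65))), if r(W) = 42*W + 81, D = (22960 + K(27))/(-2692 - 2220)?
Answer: -1300528424113/14551800 ≈ -89372.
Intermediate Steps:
K(I) = 157 (K(I) = 4 + 153 = 157)
D = -23117/4912 (D = (22960 + 157)/(-2692 - 2220) = 23117/(-4912) = 23117*(-1/4912) = -23117/4912 ≈ -4.7062)
r(W) = 81 + 42*W
(D + b(146, 166)/(-23700))*(20057 + r(-93 - 1*(-65))) = (-23117/4912 + 166/(-23700))*(20057 + (81 + 42*(-93 - 1*(-65)))) = (-23117/4912 + 166*(-1/23700))*(20057 + (81 + 42*(-93 + 65))) = (-23117/4912 - 83/11850)*(20057 + (81 + 42*(-28))) = -137172073*(20057 + (81 - 1176))/29103600 = -137172073*(20057 - 1095)/29103600 = -137172073/29103600*18962 = -1300528424113/14551800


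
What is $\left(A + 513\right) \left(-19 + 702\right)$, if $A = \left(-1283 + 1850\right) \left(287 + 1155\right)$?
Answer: $558780741$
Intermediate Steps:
$A = 817614$ ($A = 567 \cdot 1442 = 817614$)
$\left(A + 513\right) \left(-19 + 702\right) = \left(817614 + 513\right) \left(-19 + 702\right) = 818127 \cdot 683 = 558780741$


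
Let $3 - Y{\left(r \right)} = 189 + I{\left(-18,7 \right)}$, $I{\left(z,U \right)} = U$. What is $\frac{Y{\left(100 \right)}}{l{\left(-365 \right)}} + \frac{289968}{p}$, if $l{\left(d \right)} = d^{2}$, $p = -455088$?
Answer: $- \frac{806642058}{1263106225} \approx -0.63862$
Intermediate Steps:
$Y{\left(r \right)} = -193$ ($Y{\left(r \right)} = 3 - \left(189 + 7\right) = 3 - 196 = -193$)
$\frac{Y{\left(100 \right)}}{l{\left(-365 \right)}} + \frac{289968}{p} = - \frac{193}{\left(-365\right)^{2}} + \frac{289968}{-455088} = - \frac{193}{133225} + 289968 \left(- \frac{1}{455088}\right) = \left(-193\right) \frac{1}{133225} - \frac{6041}{9481} = - \frac{193}{133225} - \frac{6041}{9481} = - \frac{806642058}{1263106225}$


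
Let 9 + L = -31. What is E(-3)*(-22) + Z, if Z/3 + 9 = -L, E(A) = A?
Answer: 159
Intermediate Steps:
L = -40 (L = -9 - 31 = -40)
Z = 93 (Z = -27 + 3*(-1*(-40)) = -27 + 3*40 = -27 + 120 = 93)
E(-3)*(-22) + Z = -3*(-22) + 93 = 66 + 93 = 159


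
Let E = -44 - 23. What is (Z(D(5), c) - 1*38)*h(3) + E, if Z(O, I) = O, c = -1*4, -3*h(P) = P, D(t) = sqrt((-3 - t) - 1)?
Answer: -29 - 3*I ≈ -29.0 - 3.0*I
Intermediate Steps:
E = -67
D(t) = sqrt(-4 - t)
h(P) = -P/3
c = -4
(Z(D(5), c) - 1*38)*h(3) + E = (sqrt(-4 - 1*5) - 1*38)*(-1/3*3) - 67 = (sqrt(-4 - 5) - 38)*(-1) - 67 = (sqrt(-9) - 38)*(-1) - 67 = (3*I - 38)*(-1) - 67 = (-38 + 3*I)*(-1) - 67 = (38 - 3*I) - 67 = -29 - 3*I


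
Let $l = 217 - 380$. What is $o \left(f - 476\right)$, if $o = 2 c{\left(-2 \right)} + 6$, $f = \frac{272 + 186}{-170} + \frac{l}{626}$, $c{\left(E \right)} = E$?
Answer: $- \frac{25485169}{26605} \approx -957.91$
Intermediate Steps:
$l = -163$
$f = - \frac{157209}{53210}$ ($f = \frac{272 + 186}{-170} - \frac{163}{626} = 458 \left(- \frac{1}{170}\right) - \frac{163}{626} = - \frac{229}{85} - \frac{163}{626} = - \frac{157209}{53210} \approx -2.9545$)
$o = 2$ ($o = 2 \left(-2\right) + 6 = -4 + 6 = 2$)
$o \left(f - 476\right) = 2 \left(- \frac{157209}{53210} - 476\right) = 2 \left(- \frac{25485169}{53210}\right) = - \frac{25485169}{26605}$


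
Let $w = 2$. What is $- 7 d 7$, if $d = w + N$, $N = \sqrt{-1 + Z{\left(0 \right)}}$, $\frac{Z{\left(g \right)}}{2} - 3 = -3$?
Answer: $-98 - 49 i \approx -98.0 - 49.0 i$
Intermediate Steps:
$Z{\left(g \right)} = 0$ ($Z{\left(g \right)} = 6 + 2 \left(-3\right) = 6 - 6 = 0$)
$N = i$ ($N = \sqrt{-1 + 0} = \sqrt{-1} = i \approx 1.0 i$)
$d = 2 + i \approx 2.0 + 1.0 i$
$- 7 d 7 = - 7 \left(2 + i\right) 7 = \left(-14 - 7 i\right) 7 = -98 - 49 i$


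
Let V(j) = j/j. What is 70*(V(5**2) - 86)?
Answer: -5950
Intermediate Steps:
V(j) = 1
70*(V(5**2) - 86) = 70*(1 - 86) = 70*(-85) = -5950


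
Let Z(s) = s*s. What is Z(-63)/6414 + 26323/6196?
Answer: 32237941/6623524 ≈ 4.8672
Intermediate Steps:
Z(s) = s²
Z(-63)/6414 + 26323/6196 = (-63)²/6414 + 26323/6196 = 3969*(1/6414) + 26323*(1/6196) = 1323/2138 + 26323/6196 = 32237941/6623524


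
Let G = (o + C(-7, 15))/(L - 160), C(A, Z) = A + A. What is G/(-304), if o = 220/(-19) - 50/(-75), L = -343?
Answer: -355/2178996 ≈ -0.00016292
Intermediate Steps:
C(A, Z) = 2*A
o = -622/57 (o = 220*(-1/19) - 50*(-1/75) = -220/19 + ⅔ = -622/57 ≈ -10.912)
G = 1420/28671 (G = (-622/57 + 2*(-7))/(-343 - 160) = (-622/57 - 14)/(-503) = -1420/57*(-1/503) = 1420/28671 ≈ 0.049527)
G/(-304) = (1420/28671)/(-304) = (1420/28671)*(-1/304) = -355/2178996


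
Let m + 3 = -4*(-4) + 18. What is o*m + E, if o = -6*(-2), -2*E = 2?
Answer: 371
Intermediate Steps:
E = -1 (E = -1/2*2 = -1)
m = 31 (m = -3 + (-4*(-4) + 18) = -3 + (16 + 18) = -3 + 34 = 31)
o = 12
o*m + E = 12*31 - 1 = 372 - 1 = 371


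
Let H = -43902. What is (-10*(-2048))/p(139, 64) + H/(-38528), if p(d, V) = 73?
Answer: 396129143/1406272 ≈ 281.69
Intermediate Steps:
(-10*(-2048))/p(139, 64) + H/(-38528) = -10*(-2048)/73 - 43902/(-38528) = 20480*(1/73) - 43902*(-1/38528) = 20480/73 + 21951/19264 = 396129143/1406272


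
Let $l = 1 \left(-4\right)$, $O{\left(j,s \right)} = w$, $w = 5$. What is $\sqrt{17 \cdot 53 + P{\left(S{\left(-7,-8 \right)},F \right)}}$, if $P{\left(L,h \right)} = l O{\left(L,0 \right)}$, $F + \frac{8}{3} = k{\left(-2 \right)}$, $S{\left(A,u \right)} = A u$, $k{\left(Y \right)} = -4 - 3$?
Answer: $\sqrt{881} \approx 29.682$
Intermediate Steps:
$O{\left(j,s \right)} = 5$
$k{\left(Y \right)} = -7$ ($k{\left(Y \right)} = -4 - 3 = -7$)
$l = -4$
$F = - \frac{29}{3}$ ($F = - \frac{8}{3} - 7 = - \frac{29}{3} \approx -9.6667$)
$P{\left(L,h \right)} = -20$ ($P{\left(L,h \right)} = \left(-4\right) 5 = -20$)
$\sqrt{17 \cdot 53 + P{\left(S{\left(-7,-8 \right)},F \right)}} = \sqrt{17 \cdot 53 - 20} = \sqrt{901 - 20} = \sqrt{881}$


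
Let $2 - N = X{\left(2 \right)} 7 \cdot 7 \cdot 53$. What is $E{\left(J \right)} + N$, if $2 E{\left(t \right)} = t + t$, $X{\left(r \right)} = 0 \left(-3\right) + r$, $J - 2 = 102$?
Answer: $-5088$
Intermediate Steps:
$J = 104$ ($J = 2 + 102 = 104$)
$X{\left(r \right)} = r$ ($X{\left(r \right)} = 0 + r = r$)
$E{\left(t \right)} = t$ ($E{\left(t \right)} = \frac{t + t}{2} = \frac{2 t}{2} = t$)
$N = -5192$ ($N = 2 - 2 \cdot 7 \cdot 7 \cdot 53 = 2 - 14 \cdot 371 = 2 - 5194 = -5192$)
$E{\left(J \right)} + N = 104 - 5192 = -5088$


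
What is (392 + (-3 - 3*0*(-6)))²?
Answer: 151321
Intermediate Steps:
(392 + (-3 - 3*0*(-6)))² = (392 + (-3 + 0*(-6)))² = (392 + (-3 + 0))² = (392 - 3)² = 389² = 151321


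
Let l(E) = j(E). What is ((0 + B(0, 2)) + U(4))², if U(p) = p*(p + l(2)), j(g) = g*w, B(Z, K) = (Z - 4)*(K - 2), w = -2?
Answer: 0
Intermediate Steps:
B(Z, K) = (-4 + Z)*(-2 + K)
j(g) = -2*g (j(g) = g*(-2) = -2*g)
l(E) = -2*E
U(p) = p*(-4 + p) (U(p) = p*(p - 2*2) = p*(p - 4) = p*(-4 + p))
((0 + B(0, 2)) + U(4))² = ((0 + (8 - 4*2 - 2*0 + 2*0)) + 4*(-4 + 4))² = ((0 + (8 - 8 + 0 + 0)) + 4*0)² = ((0 + 0) + 0)² = (0 + 0)² = 0² = 0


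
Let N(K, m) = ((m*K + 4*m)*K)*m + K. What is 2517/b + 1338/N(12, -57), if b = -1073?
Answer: -7066303/3015130 ≈ -2.3436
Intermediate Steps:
N(K, m) = K + K*m*(4*m + K*m) (N(K, m) = ((K*m + 4*m)*K)*m + K = ((4*m + K*m)*K)*m + K = (K*(4*m + K*m))*m + K = K*m*(4*m + K*m) + K = K + K*m*(4*m + K*m))
2517/b + 1338/N(12, -57) = 2517/(-1073) + 1338/((12*(1 + 4*(-57)² + 12*(-57)²))) = 2517*(-1/1073) + 1338/((12*(1 + 4*3249 + 12*3249))) = -2517/1073 + 1338/((12*(1 + 12996 + 38988))) = -2517/1073 + 1338/((12*51985)) = -2517/1073 + 1338/623820 = -2517/1073 + 1338*(1/623820) = -2517/1073 + 223/103970 = -7066303/3015130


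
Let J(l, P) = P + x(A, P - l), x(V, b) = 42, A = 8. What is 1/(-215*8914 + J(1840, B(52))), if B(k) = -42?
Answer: -1/1916510 ≈ -5.2178e-7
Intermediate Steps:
J(l, P) = 42 + P (J(l, P) = P + 42 = 42 + P)
1/(-215*8914 + J(1840, B(52))) = 1/(-215*8914 + (42 - 42)) = 1/(-1916510 + 0) = 1/(-1916510) = -1/1916510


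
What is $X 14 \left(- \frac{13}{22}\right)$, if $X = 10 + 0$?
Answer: $- \frac{910}{11} \approx -82.727$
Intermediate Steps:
$X = 10$
$X 14 \left(- \frac{13}{22}\right) = 10 \cdot 14 \left(- \frac{13}{22}\right) = 140 \left(\left(-13\right) \frac{1}{22}\right) = 140 \left(- \frac{13}{22}\right) = - \frac{910}{11}$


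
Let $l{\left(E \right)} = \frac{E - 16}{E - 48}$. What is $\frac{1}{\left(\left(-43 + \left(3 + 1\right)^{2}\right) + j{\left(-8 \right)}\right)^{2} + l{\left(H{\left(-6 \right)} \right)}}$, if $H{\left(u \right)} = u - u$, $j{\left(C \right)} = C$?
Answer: $\frac{3}{3676} \approx 0.0008161$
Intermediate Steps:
$H{\left(u \right)} = 0$
$l{\left(E \right)} = \frac{-16 + E}{-48 + E}$
$\frac{1}{\left(\left(-43 + \left(3 + 1\right)^{2}\right) + j{\left(-8 \right)}\right)^{2} + l{\left(H{\left(-6 \right)} \right)}} = \frac{1}{\left(\left(-43 + \left(3 + 1\right)^{2}\right) - 8\right)^{2} + \frac{-16 + 0}{-48 + 0}} = \frac{1}{\left(\left(-43 + 4^{2}\right) - 8\right)^{2} + \frac{1}{-48} \left(-16\right)} = \frac{1}{\left(\left(-43 + 16\right) - 8\right)^{2} - - \frac{1}{3}} = \frac{1}{\left(-27 - 8\right)^{2} + \frac{1}{3}} = \frac{1}{\left(-35\right)^{2} + \frac{1}{3}} = \frac{1}{1225 + \frac{1}{3}} = \frac{1}{\frac{3676}{3}} = \frac{3}{3676}$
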